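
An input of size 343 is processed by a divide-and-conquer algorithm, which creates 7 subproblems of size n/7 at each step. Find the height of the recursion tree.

For divide and conquer with division factor 7:

Problem sizes at each level:
Level 0: 343
Level 1: 49
Level 2: 7
Level 3: 1

The root is level 0 and the size-1 base case is level 3 (the tree spans levels 0 through 3, i.e. 4 levels counting the root), so the depth is the number of divisions: log_7(343) = 3

The recursion tree depth is log_7(343) = 3. At each level, the problem size is divided by 7, so it takes 3 divisions to reduce to a base case of size 1. The algorithm makes 7 recursive calls at each level.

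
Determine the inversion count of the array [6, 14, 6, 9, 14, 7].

Finding inversions in [6, 14, 6, 9, 14, 7]:

(1, 2): arr[1]=14 > arr[2]=6
(1, 3): arr[1]=14 > arr[3]=9
(1, 5): arr[1]=14 > arr[5]=7
(3, 5): arr[3]=9 > arr[5]=7
(4, 5): arr[4]=14 > arr[5]=7

Total inversions: 5

The array has 5 inversion(s): (1,2), (1,3), (1,5), (3,5), (4,5). Each pair (i,j) satisfies i < j and arr[i] > arr[j].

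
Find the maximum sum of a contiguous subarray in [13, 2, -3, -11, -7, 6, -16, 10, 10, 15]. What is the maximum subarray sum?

Using Kadane's algorithm on [13, 2, -3, -11, -7, 6, -16, 10, 10, 15]:

Scanning through the array:
Position 1 (value 2): max_ending_here = 15, max_so_far = 15
Position 2 (value -3): max_ending_here = 12, max_so_far = 15
Position 3 (value -11): max_ending_here = 1, max_so_far = 15
Position 4 (value -7): max_ending_here = -6, max_so_far = 15
Position 5 (value 6): max_ending_here = 6, max_so_far = 15
Position 6 (value -16): max_ending_here = -10, max_so_far = 15
Position 7 (value 10): max_ending_here = 10, max_so_far = 15
Position 8 (value 10): max_ending_here = 20, max_so_far = 20
Position 9 (value 15): max_ending_here = 35, max_so_far = 35

Maximum subarray: [10, 10, 15]
Maximum sum: 35

The maximum subarray is [10, 10, 15] with sum 35. This subarray runs from index 7 to index 9.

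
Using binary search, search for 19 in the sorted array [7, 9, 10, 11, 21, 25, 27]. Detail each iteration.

Binary search for 19 in [7, 9, 10, 11, 21, 25, 27]:

lo=0, hi=6, mid=3, arr[mid]=11 -> 11 < 19, search right half
lo=4, hi=6, mid=5, arr[mid]=25 -> 25 > 19, search left half
lo=4, hi=4, mid=4, arr[mid]=21 -> 21 > 19, search left half
lo=4 > hi=3, target 19 not found

Binary search determines that 19 is not in the array after 3 comparisons. The search space was exhausted without finding the target.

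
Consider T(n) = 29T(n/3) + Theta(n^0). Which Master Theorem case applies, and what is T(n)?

Master Theorem for T(n) = 29T(n/3) + O(n^0):

a = 29, b = 3, c = 0
log_b(a) = log_3(29) = 3.0650

Case 1: c = 0 < log_3(29) = 3.0650
T(n) = O(n^(log_3 29))

For T(n) = 29T(n/3) + O(n^0): log_3(29) = 3.0650. This is Case 1 of the Master Theorem (c < log_b(a), work dominated by leaves), giving O(n^(log_3 29)).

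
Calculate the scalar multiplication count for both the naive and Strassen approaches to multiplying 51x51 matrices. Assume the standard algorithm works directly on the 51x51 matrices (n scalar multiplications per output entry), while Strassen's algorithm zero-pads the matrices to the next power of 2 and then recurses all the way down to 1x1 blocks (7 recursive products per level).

Matrix multiplication for 51x51 matrices:

Strassen's algorithm requires power-of-2 dimensions. Pad 51x51 to 64x64 (next power of 2).

Standard algorithm: 51^3 = 132651 multiplications
Strassen's algorithm: 7^(log2(64)) = 7^6 = 117649 multiplications
Savings: 132651 - 117649 = 15002 multiplications

Standard: 132651 multiplications (51^3). Strassen: 117649 multiplications (7^6, after padding to 64x64). Strassen reduces 8 recursive multiplications to 7 at each level.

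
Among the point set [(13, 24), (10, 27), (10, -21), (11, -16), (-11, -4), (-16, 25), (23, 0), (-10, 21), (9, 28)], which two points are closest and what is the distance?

Computing all pairwise distances among 9 points:

d((13, 24), (10, 27)) = 4.2426
d((13, 24), (10, -21)) = 45.0999
d((13, 24), (11, -16)) = 40.05
d((13, 24), (-11, -4)) = 36.8782
d((13, 24), (-16, 25)) = 29.0172
d((13, 24), (23, 0)) = 26.0
d((13, 24), (-10, 21)) = 23.1948
d((13, 24), (9, 28)) = 5.6569
d((10, 27), (10, -21)) = 48.0
d((10, 27), (11, -16)) = 43.0116
d((10, 27), (-11, -4)) = 37.4433
d((10, 27), (-16, 25)) = 26.0768
d((10, 27), (23, 0)) = 29.9666
d((10, 27), (-10, 21)) = 20.8806
d((10, 27), (9, 28)) = 1.4142 <-- minimum
d((10, -21), (11, -16)) = 5.099
d((10, -21), (-11, -4)) = 27.0185
d((10, -21), (-16, 25)) = 52.8394
d((10, -21), (23, 0)) = 24.6982
d((10, -21), (-10, 21)) = 46.5188
d((10, -21), (9, 28)) = 49.0102
d((11, -16), (-11, -4)) = 25.0599
d((11, -16), (-16, 25)) = 49.0918
d((11, -16), (23, 0)) = 20.0
d((11, -16), (-10, 21)) = 42.5441
d((11, -16), (9, 28)) = 44.0454
d((-11, -4), (-16, 25)) = 29.4279
d((-11, -4), (23, 0)) = 34.2345
d((-11, -4), (-10, 21)) = 25.02
d((-11, -4), (9, 28)) = 37.7359
d((-16, 25), (23, 0)) = 46.3249
d((-16, 25), (-10, 21)) = 7.2111
d((-16, 25), (9, 28)) = 25.1794
d((23, 0), (-10, 21)) = 39.1152
d((23, 0), (9, 28)) = 31.305
d((-10, 21), (9, 28)) = 20.2485

Closest pair: (10, 27) and (9, 28) with distance 1.4142

The closest pair is (10, 27) and (9, 28) with Euclidean distance 1.4142. For 9 points, brute-force pairwise comparison is shown above. For large n, the divide-and-conquer algorithm (sort by x, recurse on halves, check the dividing strip) achieves O(n log n).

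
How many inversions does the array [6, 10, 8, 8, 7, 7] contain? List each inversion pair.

Finding inversions in [6, 10, 8, 8, 7, 7]:

(1, 2): arr[1]=10 > arr[2]=8
(1, 3): arr[1]=10 > arr[3]=8
(1, 4): arr[1]=10 > arr[4]=7
(1, 5): arr[1]=10 > arr[5]=7
(2, 4): arr[2]=8 > arr[4]=7
(2, 5): arr[2]=8 > arr[5]=7
(3, 4): arr[3]=8 > arr[4]=7
(3, 5): arr[3]=8 > arr[5]=7

Total inversions: 8

The array has 8 inversion(s): (1,2), (1,3), (1,4), (1,5), (2,4), (2,5), (3,4), (3,5). Each pair (i,j) satisfies i < j and arr[i] > arr[j].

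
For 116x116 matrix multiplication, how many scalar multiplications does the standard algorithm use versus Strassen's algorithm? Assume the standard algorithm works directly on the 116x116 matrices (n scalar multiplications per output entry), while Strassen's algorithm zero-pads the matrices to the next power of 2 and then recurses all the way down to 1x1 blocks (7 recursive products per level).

Matrix multiplication for 116x116 matrices:

Strassen's algorithm requires power-of-2 dimensions. Pad 116x116 to 128x128 (next power of 2).

Standard algorithm: 116^3 = 1560896 multiplications
Strassen's algorithm: 7^(log2(128)) = 7^7 = 823543 multiplications
Savings: 1560896 - 823543 = 737353 multiplications

Standard: 1560896 multiplications (116^3). Strassen: 823543 multiplications (7^7, after padding to 128x128). Strassen reduces 8 recursive multiplications to 7 at each level.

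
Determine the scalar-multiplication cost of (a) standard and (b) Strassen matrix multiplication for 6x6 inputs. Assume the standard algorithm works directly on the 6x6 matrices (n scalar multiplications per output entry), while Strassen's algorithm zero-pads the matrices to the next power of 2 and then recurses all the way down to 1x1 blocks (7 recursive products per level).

Matrix multiplication for 6x6 matrices:

Strassen's algorithm requires power-of-2 dimensions. Pad 6x6 to 8x8 (next power of 2).

Standard algorithm: 6^3 = 216 multiplications
Strassen's algorithm: 7^(log2(8)) = 7^3 = 343 multiplications
Difference: 216 - 343 = -127 (Strassen uses MORE here due to padding overhead — for small or just-over-power-of-2 n, padding can outweigh the per-level savings)

Standard: 216 multiplications (6^3). Strassen: 343 multiplications (7^3, after padding to 8x8). Strassen reduces 8 recursive multiplications to 7 at each level.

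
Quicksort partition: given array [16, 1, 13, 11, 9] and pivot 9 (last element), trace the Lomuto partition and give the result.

Lomuto partition with pivot = 9:

Initial array: [16, 1, 13, 11, 9]

arr[0]=16 > 9: no swap
arr[1]=1 <= 9: swap with position 0, array becomes [1, 16, 13, 11, 9]
arr[2]=13 > 9: no swap
arr[3]=11 > 9: no swap

Place pivot at position 1: [1, 9, 13, 11, 16]
Pivot position: 1

After partitioning with pivot 9, the array becomes [1, 9, 13, 11, 16]. The pivot is placed at index 1. All elements to the left of the pivot are <= 9, and all elements to the right are > 9.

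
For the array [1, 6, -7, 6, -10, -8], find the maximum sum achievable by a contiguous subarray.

Using Kadane's algorithm on [1, 6, -7, 6, -10, -8]:

Scanning through the array:
Position 1 (value 6): max_ending_here = 7, max_so_far = 7
Position 2 (value -7): max_ending_here = 0, max_so_far = 7
Position 3 (value 6): max_ending_here = 6, max_so_far = 7
Position 4 (value -10): max_ending_here = -4, max_so_far = 7
Position 5 (value -8): max_ending_here = -8, max_so_far = 7

Maximum subarray: [1, 6]
Maximum sum: 7

The maximum subarray is [1, 6] with sum 7. This subarray runs from index 0 to index 1.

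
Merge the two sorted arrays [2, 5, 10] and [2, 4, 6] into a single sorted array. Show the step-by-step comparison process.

Merging process:

Compare 2 vs 2: take 2 from left. Merged: [2]
Compare 5 vs 2: take 2 from right. Merged: [2, 2]
Compare 5 vs 4: take 4 from right. Merged: [2, 2, 4]
Compare 5 vs 6: take 5 from left. Merged: [2, 2, 4, 5]
Compare 10 vs 6: take 6 from right. Merged: [2, 2, 4, 5, 6]
Append remaining from left: [10]. Merged: [2, 2, 4, 5, 6, 10]

Final merged array: [2, 2, 4, 5, 6, 10]
Total comparisons: 5

The merged array is [2, 2, 4, 5, 6, 10], requiring 5 comparisons. The merge step runs in O(n) time where n is the total number of elements.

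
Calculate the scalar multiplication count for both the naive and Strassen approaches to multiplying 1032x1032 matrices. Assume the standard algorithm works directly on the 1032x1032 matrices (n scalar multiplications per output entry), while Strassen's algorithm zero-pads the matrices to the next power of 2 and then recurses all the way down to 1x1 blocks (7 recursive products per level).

Matrix multiplication for 1032x1032 matrices:

Strassen's algorithm requires power-of-2 dimensions. Pad 1032x1032 to 2048x2048 (next power of 2).

Standard algorithm: 1032^3 = 1099104768 multiplications
Strassen's algorithm: 7^(log2(2048)) = 7^11 = 1977326743 multiplications
Difference: 1099104768 - 1977326743 = -878221975 (Strassen uses MORE here due to padding overhead — for small or just-over-power-of-2 n, padding can outweigh the per-level savings)

Standard: 1099104768 multiplications (1032^3). Strassen: 1977326743 multiplications (7^11, after padding to 2048x2048). Strassen reduces 8 recursive multiplications to 7 at each level.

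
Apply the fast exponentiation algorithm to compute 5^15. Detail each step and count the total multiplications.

Computing 5^15 by squaring (build up from 5^1; each line after the first costs one multiplication):

5^1 = 5
5^2 = (5^1)^2 = 5^2 = 25
5^3 = 5 * 5^2 = 5 * 25 = 125
5^6 = (5^3)^2 = 125^2 = 15625
5^7 = 5 * 5^6 = 5 * 15625 = 78125
5^14 = (5^7)^2 = 78125^2 = 6103515625
5^15 = 5 * 5^14 = 5 * 6103515625 = 30517578125

Result: 30517578125
Multiplications needed: 6 (6 lines after 5^1)

5^15 = 30517578125. Using exponentiation by squaring, this requires 6 multiplications. The key idea: if the exponent is even, square the half-power; if odd, multiply by the base once.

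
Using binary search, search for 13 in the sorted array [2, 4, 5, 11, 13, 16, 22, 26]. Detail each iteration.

Binary search for 13 in [2, 4, 5, 11, 13, 16, 22, 26]:

lo=0, hi=7, mid=3, arr[mid]=11 -> 11 < 13, search right half
lo=4, hi=7, mid=5, arr[mid]=16 -> 16 > 13, search left half
lo=4, hi=4, mid=4, arr[mid]=13 -> Found target at index 4!

Binary search finds 13 at index 4 after 3 comparisons. The search repeatedly halves the search space by comparing with the middle element.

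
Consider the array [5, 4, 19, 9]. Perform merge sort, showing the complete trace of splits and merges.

Merge sort trace:

Split: [5, 4, 19, 9] -> [5, 4] and [19, 9]
  Split: [5, 4] -> [5] and [4]
  Merge: [5] + [4] -> [4, 5]
  Split: [19, 9] -> [19] and [9]
  Merge: [19] + [9] -> [9, 19]
Merge: [4, 5] + [9, 19] -> [4, 5, 9, 19]

Final sorted array: [4, 5, 9, 19]

The merge sort proceeds by recursively splitting the array and merging sorted halves.
After all merges, the sorted array is [4, 5, 9, 19].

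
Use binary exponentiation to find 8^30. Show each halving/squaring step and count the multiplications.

Computing 8^30 by squaring (build up from 8^1; each line after the first costs one multiplication):

8^1 = 8
8^2 = (8^1)^2 = 8^2 = 64
8^3 = 8 * 8^2 = 8 * 64 = 512
8^6 = (8^3)^2 = 512^2 = 262144
8^7 = 8 * 8^6 = 8 * 262144 = 2097152
8^14 = (8^7)^2 = 2097152^2 = 4398046511104
8^15 = 8 * 8^14 = 8 * 4398046511104 = 35184372088832
8^30 = (8^15)^2 = 35184372088832^2 = 1237940039285380274899124224

Result: 1237940039285380274899124224
Multiplications needed: 7 (7 lines after 8^1)

8^30 = 1237940039285380274899124224. Using exponentiation by squaring, this requires 7 multiplications. The key idea: if the exponent is even, square the half-power; if odd, multiply by the base once.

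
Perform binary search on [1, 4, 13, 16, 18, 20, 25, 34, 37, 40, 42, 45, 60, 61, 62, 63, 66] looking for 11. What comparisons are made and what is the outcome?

Binary search for 11 in [1, 4, 13, 16, 18, 20, 25, 34, 37, 40, 42, 45, 60, 61, 62, 63, 66]:

lo=0, hi=16, mid=8, arr[mid]=37 -> 37 > 11, search left half
lo=0, hi=7, mid=3, arr[mid]=16 -> 16 > 11, search left half
lo=0, hi=2, mid=1, arr[mid]=4 -> 4 < 11, search right half
lo=2, hi=2, mid=2, arr[mid]=13 -> 13 > 11, search left half
lo=2 > hi=1, target 11 not found

Binary search determines that 11 is not in the array after 4 comparisons. The search space was exhausted without finding the target.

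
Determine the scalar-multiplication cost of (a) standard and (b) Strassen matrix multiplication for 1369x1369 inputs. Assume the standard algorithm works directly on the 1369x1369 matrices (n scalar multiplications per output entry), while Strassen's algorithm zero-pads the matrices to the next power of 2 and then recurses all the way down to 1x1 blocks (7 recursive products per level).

Matrix multiplication for 1369x1369 matrices:

Strassen's algorithm requires power-of-2 dimensions. Pad 1369x1369 to 2048x2048 (next power of 2).

Standard algorithm: 1369^3 = 2565726409 multiplications
Strassen's algorithm: 7^(log2(2048)) = 7^11 = 1977326743 multiplications
Savings: 2565726409 - 1977326743 = 588399666 multiplications

Standard: 2565726409 multiplications (1369^3). Strassen: 1977326743 multiplications (7^11, after padding to 2048x2048). Strassen reduces 8 recursive multiplications to 7 at each level.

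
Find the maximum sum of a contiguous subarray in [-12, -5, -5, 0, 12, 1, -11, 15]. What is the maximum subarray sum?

Using Kadane's algorithm on [-12, -5, -5, 0, 12, 1, -11, 15]:

Scanning through the array:
Position 1 (value -5): max_ending_here = -5, max_so_far = -5
Position 2 (value -5): max_ending_here = -5, max_so_far = -5
Position 3 (value 0): max_ending_here = 0, max_so_far = 0
Position 4 (value 12): max_ending_here = 12, max_so_far = 12
Position 5 (value 1): max_ending_here = 13, max_so_far = 13
Position 6 (value -11): max_ending_here = 2, max_so_far = 13
Position 7 (value 15): max_ending_here = 17, max_so_far = 17

Maximum subarray: [0, 12, 1, -11, 15]
Maximum sum: 17

The maximum subarray is [0, 12, 1, -11, 15] with sum 17. This subarray runs from index 3 to index 7.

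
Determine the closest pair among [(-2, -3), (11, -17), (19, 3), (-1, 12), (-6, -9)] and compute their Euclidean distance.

Computing all pairwise distances among 5 points:

d((-2, -3), (11, -17)) = 19.105
d((-2, -3), (19, 3)) = 21.8403
d((-2, -3), (-1, 12)) = 15.0333
d((-2, -3), (-6, -9)) = 7.2111 <-- minimum
d((11, -17), (19, 3)) = 21.5407
d((11, -17), (-1, 12)) = 31.3847
d((11, -17), (-6, -9)) = 18.7883
d((19, 3), (-1, 12)) = 21.9317
d((19, 3), (-6, -9)) = 27.7308
d((-1, 12), (-6, -9)) = 21.587

Closest pair: (-2, -3) and (-6, -9) with distance 7.2111

The closest pair is (-2, -3) and (-6, -9) with Euclidean distance 7.2111. For 5 points, brute-force pairwise comparison is shown above. For large n, the divide-and-conquer algorithm (sort by x, recurse on halves, check the dividing strip) achieves O(n log n).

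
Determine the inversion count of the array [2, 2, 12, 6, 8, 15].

Finding inversions in [2, 2, 12, 6, 8, 15]:

(2, 3): arr[2]=12 > arr[3]=6
(2, 4): arr[2]=12 > arr[4]=8

Total inversions: 2

The array has 2 inversion(s): (2,3), (2,4). Each pair (i,j) satisfies i < j and arr[i] > arr[j].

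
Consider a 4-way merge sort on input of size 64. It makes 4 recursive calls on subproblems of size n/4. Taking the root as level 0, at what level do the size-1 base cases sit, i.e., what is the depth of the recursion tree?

For divide and conquer with division factor 4:

Problem sizes at each level:
Level 0: 64
Level 1: 16
Level 2: 4
Level 3: 1

The root is level 0 and the size-1 base case is level 3 (the tree spans levels 0 through 3, i.e. 4 levels counting the root), so the depth is the number of divisions: log_4(64) = 3

The recursion tree depth is log_4(64) = 3. At each level, the problem size is divided by 4, so it takes 3 divisions to reduce to a base case of size 1. The algorithm makes 4 recursive calls at each level.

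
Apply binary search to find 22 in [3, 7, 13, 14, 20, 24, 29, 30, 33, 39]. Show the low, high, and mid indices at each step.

Binary search for 22 in [3, 7, 13, 14, 20, 24, 29, 30, 33, 39]:

lo=0, hi=9, mid=4, arr[mid]=20 -> 20 < 22, search right half
lo=5, hi=9, mid=7, arr[mid]=30 -> 30 > 22, search left half
lo=5, hi=6, mid=5, arr[mid]=24 -> 24 > 22, search left half
lo=5 > hi=4, target 22 not found

Binary search determines that 22 is not in the array after 3 comparisons. The search space was exhausted without finding the target.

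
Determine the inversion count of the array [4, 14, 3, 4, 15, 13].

Finding inversions in [4, 14, 3, 4, 15, 13]:

(0, 2): arr[0]=4 > arr[2]=3
(1, 2): arr[1]=14 > arr[2]=3
(1, 3): arr[1]=14 > arr[3]=4
(1, 5): arr[1]=14 > arr[5]=13
(4, 5): arr[4]=15 > arr[5]=13

Total inversions: 5

The array has 5 inversion(s): (0,2), (1,2), (1,3), (1,5), (4,5). Each pair (i,j) satisfies i < j and arr[i] > arr[j].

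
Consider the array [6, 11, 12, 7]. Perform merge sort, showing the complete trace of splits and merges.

Merge sort trace:

Split: [6, 11, 12, 7] -> [6, 11] and [12, 7]
  Split: [6, 11] -> [6] and [11]
  Merge: [6] + [11] -> [6, 11]
  Split: [12, 7] -> [12] and [7]
  Merge: [12] + [7] -> [7, 12]
Merge: [6, 11] + [7, 12] -> [6, 7, 11, 12]

Final sorted array: [6, 7, 11, 12]

The merge sort proceeds by recursively splitting the array and merging sorted halves.
After all merges, the sorted array is [6, 7, 11, 12].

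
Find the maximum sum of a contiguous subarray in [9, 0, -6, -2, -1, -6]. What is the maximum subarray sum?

Using Kadane's algorithm on [9, 0, -6, -2, -1, -6]:

Scanning through the array:
Position 1 (value 0): max_ending_here = 9, max_so_far = 9
Position 2 (value -6): max_ending_here = 3, max_so_far = 9
Position 3 (value -2): max_ending_here = 1, max_so_far = 9
Position 4 (value -1): max_ending_here = 0, max_so_far = 9
Position 5 (value -6): max_ending_here = -6, max_so_far = 9

Maximum subarray: [9]
Maximum sum: 9

The maximum subarray is [9] with sum 9. This subarray runs from index 0 to index 0.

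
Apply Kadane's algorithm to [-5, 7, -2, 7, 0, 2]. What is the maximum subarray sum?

Using Kadane's algorithm on [-5, 7, -2, 7, 0, 2]:

Scanning through the array:
Position 1 (value 7): max_ending_here = 7, max_so_far = 7
Position 2 (value -2): max_ending_here = 5, max_so_far = 7
Position 3 (value 7): max_ending_here = 12, max_so_far = 12
Position 4 (value 0): max_ending_here = 12, max_so_far = 12
Position 5 (value 2): max_ending_here = 14, max_so_far = 14

Maximum subarray: [7, -2, 7, 0, 2]
Maximum sum: 14

The maximum subarray is [7, -2, 7, 0, 2] with sum 14. This subarray runs from index 1 to index 5.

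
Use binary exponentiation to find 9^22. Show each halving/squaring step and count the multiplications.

Computing 9^22 by squaring (build up from 9^1; each line after the first costs one multiplication):

9^1 = 9
9^2 = (9^1)^2 = 9^2 = 81
9^4 = (9^2)^2 = 81^2 = 6561
9^5 = 9 * 9^4 = 9 * 6561 = 59049
9^10 = (9^5)^2 = 59049^2 = 3486784401
9^11 = 9 * 9^10 = 9 * 3486784401 = 31381059609
9^22 = (9^11)^2 = 31381059609^2 = 984770902183611232881

Result: 984770902183611232881
Multiplications needed: 6 (6 lines after 9^1)

9^22 = 984770902183611232881. Using exponentiation by squaring, this requires 6 multiplications. The key idea: if the exponent is even, square the half-power; if odd, multiply by the base once.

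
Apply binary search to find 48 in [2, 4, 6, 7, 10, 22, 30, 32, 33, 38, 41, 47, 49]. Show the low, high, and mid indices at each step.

Binary search for 48 in [2, 4, 6, 7, 10, 22, 30, 32, 33, 38, 41, 47, 49]:

lo=0, hi=12, mid=6, arr[mid]=30 -> 30 < 48, search right half
lo=7, hi=12, mid=9, arr[mid]=38 -> 38 < 48, search right half
lo=10, hi=12, mid=11, arr[mid]=47 -> 47 < 48, search right half
lo=12, hi=12, mid=12, arr[mid]=49 -> 49 > 48, search left half
lo=12 > hi=11, target 48 not found

Binary search determines that 48 is not in the array after 4 comparisons. The search space was exhausted without finding the target.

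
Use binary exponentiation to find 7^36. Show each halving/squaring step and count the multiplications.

Computing 7^36 by squaring (build up from 7^1; each line after the first costs one multiplication):

7^1 = 7
7^2 = (7^1)^2 = 7^2 = 49
7^4 = (7^2)^2 = 49^2 = 2401
7^8 = (7^4)^2 = 2401^2 = 5764801
7^9 = 7 * 7^8 = 7 * 5764801 = 40353607
7^18 = (7^9)^2 = 40353607^2 = 1628413597910449
7^36 = (7^18)^2 = 1628413597910449^2 = 2651730845859653471779023381601

Result: 2651730845859653471779023381601
Multiplications needed: 6 (6 lines after 7^1)

7^36 = 2651730845859653471779023381601. Using exponentiation by squaring, this requires 6 multiplications. The key idea: if the exponent is even, square the half-power; if odd, multiply by the base once.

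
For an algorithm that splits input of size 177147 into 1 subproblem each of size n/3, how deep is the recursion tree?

For divide and conquer with division factor 3:

Problem sizes at each level:
Level 0: 177147
Level 1: 59049
Level 2: 19683
Level 3: 6561
Level 4: 2187
Level 5: 729
Level 6: 243
Level 7: 81
Level 8: 27
Level 9: 9
Level 10: 3
Level 11: 1

The root is level 0 and the size-1 base case is level 11 (the tree spans levels 0 through 11, i.e. 12 levels counting the root), so the depth is the number of divisions: log_3(177147) = 11

The recursion tree depth is log_3(177147) = 11. At each level, the problem size is divided by 3, so it takes 11 divisions to reduce to a base case of size 1. The algorithm makes 1 recursive call at each level.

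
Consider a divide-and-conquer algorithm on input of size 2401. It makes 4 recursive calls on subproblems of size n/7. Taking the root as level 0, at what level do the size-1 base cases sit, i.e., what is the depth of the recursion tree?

For divide and conquer with division factor 7:

Problem sizes at each level:
Level 0: 2401
Level 1: 343
Level 2: 49
Level 3: 7
Level 4: 1

The root is level 0 and the size-1 base case is level 4 (the tree spans levels 0 through 4, i.e. 5 levels counting the root), so the depth is the number of divisions: log_7(2401) = 4

The recursion tree depth is log_7(2401) = 4. At each level, the problem size is divided by 7, so it takes 4 divisions to reduce to a base case of size 1. The algorithm makes 4 recursive calls at each level.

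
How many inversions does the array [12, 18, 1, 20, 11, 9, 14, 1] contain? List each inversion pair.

Finding inversions in [12, 18, 1, 20, 11, 9, 14, 1]:

(0, 2): arr[0]=12 > arr[2]=1
(0, 4): arr[0]=12 > arr[4]=11
(0, 5): arr[0]=12 > arr[5]=9
(0, 7): arr[0]=12 > arr[7]=1
(1, 2): arr[1]=18 > arr[2]=1
(1, 4): arr[1]=18 > arr[4]=11
(1, 5): arr[1]=18 > arr[5]=9
(1, 6): arr[1]=18 > arr[6]=14
(1, 7): arr[1]=18 > arr[7]=1
(3, 4): arr[3]=20 > arr[4]=11
(3, 5): arr[3]=20 > arr[5]=9
(3, 6): arr[3]=20 > arr[6]=14
(3, 7): arr[3]=20 > arr[7]=1
(4, 5): arr[4]=11 > arr[5]=9
(4, 7): arr[4]=11 > arr[7]=1
(5, 7): arr[5]=9 > arr[7]=1
(6, 7): arr[6]=14 > arr[7]=1

Total inversions: 17

The array has 17 inversion(s): (0,2), (0,4), (0,5), (0,7), (1,2), (1,4), (1,5), (1,6), (1,7), (3,4), (3,5), (3,6), (3,7), (4,5), (4,7), (5,7), (6,7). Each pair (i,j) satisfies i < j and arr[i] > arr[j].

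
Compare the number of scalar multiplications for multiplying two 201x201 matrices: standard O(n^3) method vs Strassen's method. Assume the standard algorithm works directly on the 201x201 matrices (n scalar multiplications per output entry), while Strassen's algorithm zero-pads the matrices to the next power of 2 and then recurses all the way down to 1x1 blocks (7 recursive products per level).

Matrix multiplication for 201x201 matrices:

Strassen's algorithm requires power-of-2 dimensions. Pad 201x201 to 256x256 (next power of 2).

Standard algorithm: 201^3 = 8120601 multiplications
Strassen's algorithm: 7^(log2(256)) = 7^8 = 5764801 multiplications
Savings: 8120601 - 5764801 = 2355800 multiplications

Standard: 8120601 multiplications (201^3). Strassen: 5764801 multiplications (7^8, after padding to 256x256). Strassen reduces 8 recursive multiplications to 7 at each level.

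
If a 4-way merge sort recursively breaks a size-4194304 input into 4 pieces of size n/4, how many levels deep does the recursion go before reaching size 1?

For divide and conquer with division factor 4:

Problem sizes at each level:
Level 0: 4194304
Level 1: 1048576
Level 2: 262144
Level 3: 65536
Level 4: 16384
Level 5: 4096
Level 6: 1024
Level 7: 256
Level 8: 64
Level 9: 16
Level 10: 4
Level 11: 1

The root is level 0 and the size-1 base case is level 11 (the tree spans levels 0 through 11, i.e. 12 levels counting the root), so the depth is the number of divisions: log_4(4194304) = 11

The recursion tree depth is log_4(4194304) = 11. At each level, the problem size is divided by 4, so it takes 11 divisions to reduce to a base case of size 1. The algorithm makes 4 recursive calls at each level.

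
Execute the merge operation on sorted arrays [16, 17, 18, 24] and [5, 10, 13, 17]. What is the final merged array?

Merging process:

Compare 16 vs 5: take 5 from right. Merged: [5]
Compare 16 vs 10: take 10 from right. Merged: [5, 10]
Compare 16 vs 13: take 13 from right. Merged: [5, 10, 13]
Compare 16 vs 17: take 16 from left. Merged: [5, 10, 13, 16]
Compare 17 vs 17: take 17 from left. Merged: [5, 10, 13, 16, 17]
Compare 18 vs 17: take 17 from right. Merged: [5, 10, 13, 16, 17, 17]
Append remaining from left: [18, 24]. Merged: [5, 10, 13, 16, 17, 17, 18, 24]

Final merged array: [5, 10, 13, 16, 17, 17, 18, 24]
Total comparisons: 6

The merged array is [5, 10, 13, 16, 17, 17, 18, 24], requiring 6 comparisons. The merge step runs in O(n) time where n is the total number of elements.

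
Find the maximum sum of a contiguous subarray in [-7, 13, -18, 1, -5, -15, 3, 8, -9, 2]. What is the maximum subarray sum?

Using Kadane's algorithm on [-7, 13, -18, 1, -5, -15, 3, 8, -9, 2]:

Scanning through the array:
Position 1 (value 13): max_ending_here = 13, max_so_far = 13
Position 2 (value -18): max_ending_here = -5, max_so_far = 13
Position 3 (value 1): max_ending_here = 1, max_so_far = 13
Position 4 (value -5): max_ending_here = -4, max_so_far = 13
Position 5 (value -15): max_ending_here = -15, max_so_far = 13
Position 6 (value 3): max_ending_here = 3, max_so_far = 13
Position 7 (value 8): max_ending_here = 11, max_so_far = 13
Position 8 (value -9): max_ending_here = 2, max_so_far = 13
Position 9 (value 2): max_ending_here = 4, max_so_far = 13

Maximum subarray: [13]
Maximum sum: 13

The maximum subarray is [13] with sum 13. This subarray runs from index 1 to index 1.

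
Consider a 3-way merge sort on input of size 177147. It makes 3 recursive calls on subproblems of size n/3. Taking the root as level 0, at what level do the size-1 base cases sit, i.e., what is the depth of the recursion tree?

For divide and conquer with division factor 3:

Problem sizes at each level:
Level 0: 177147
Level 1: 59049
Level 2: 19683
Level 3: 6561
Level 4: 2187
Level 5: 729
Level 6: 243
Level 7: 81
Level 8: 27
Level 9: 9
Level 10: 3
Level 11: 1

The root is level 0 and the size-1 base case is level 11 (the tree spans levels 0 through 11, i.e. 12 levels counting the root), so the depth is the number of divisions: log_3(177147) = 11

The recursion tree depth is log_3(177147) = 11. At each level, the problem size is divided by 3, so it takes 11 divisions to reduce to a base case of size 1. The algorithm makes 3 recursive calls at each level.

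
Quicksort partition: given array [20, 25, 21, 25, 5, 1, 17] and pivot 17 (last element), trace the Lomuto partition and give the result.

Lomuto partition with pivot = 17:

Initial array: [20, 25, 21, 25, 5, 1, 17]

arr[0]=20 > 17: no swap
arr[1]=25 > 17: no swap
arr[2]=21 > 17: no swap
arr[3]=25 > 17: no swap
arr[4]=5 <= 17: swap with position 0, array becomes [5, 25, 21, 25, 20, 1, 17]
arr[5]=1 <= 17: swap with position 1, array becomes [5, 1, 21, 25, 20, 25, 17]

Place pivot at position 2: [5, 1, 17, 25, 20, 25, 21]
Pivot position: 2

After partitioning with pivot 17, the array becomes [5, 1, 17, 25, 20, 25, 21]. The pivot is placed at index 2. All elements to the left of the pivot are <= 17, and all elements to the right are > 17.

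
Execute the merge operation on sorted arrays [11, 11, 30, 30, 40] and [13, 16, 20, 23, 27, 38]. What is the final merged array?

Merging process:

Compare 11 vs 13: take 11 from left. Merged: [11]
Compare 11 vs 13: take 11 from left. Merged: [11, 11]
Compare 30 vs 13: take 13 from right. Merged: [11, 11, 13]
Compare 30 vs 16: take 16 from right. Merged: [11, 11, 13, 16]
Compare 30 vs 20: take 20 from right. Merged: [11, 11, 13, 16, 20]
Compare 30 vs 23: take 23 from right. Merged: [11, 11, 13, 16, 20, 23]
Compare 30 vs 27: take 27 from right. Merged: [11, 11, 13, 16, 20, 23, 27]
Compare 30 vs 38: take 30 from left. Merged: [11, 11, 13, 16, 20, 23, 27, 30]
Compare 30 vs 38: take 30 from left. Merged: [11, 11, 13, 16, 20, 23, 27, 30, 30]
Compare 40 vs 38: take 38 from right. Merged: [11, 11, 13, 16, 20, 23, 27, 30, 30, 38]
Append remaining from left: [40]. Merged: [11, 11, 13, 16, 20, 23, 27, 30, 30, 38, 40]

Final merged array: [11, 11, 13, 16, 20, 23, 27, 30, 30, 38, 40]
Total comparisons: 10

The merged array is [11, 11, 13, 16, 20, 23, 27, 30, 30, 38, 40], requiring 10 comparisons. The merge step runs in O(n) time where n is the total number of elements.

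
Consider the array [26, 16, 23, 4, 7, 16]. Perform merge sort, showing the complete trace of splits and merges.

Merge sort trace:

Split: [26, 16, 23, 4, 7, 16] -> [26, 16, 23] and [4, 7, 16]
  Split: [26, 16, 23] -> [26] and [16, 23]
    Split: [16, 23] -> [16] and [23]
    Merge: [16] + [23] -> [16, 23]
  Merge: [26] + [16, 23] -> [16, 23, 26]
  Split: [4, 7, 16] -> [4] and [7, 16]
    Split: [7, 16] -> [7] and [16]
    Merge: [7] + [16] -> [7, 16]
  Merge: [4] + [7, 16] -> [4, 7, 16]
Merge: [16, 23, 26] + [4, 7, 16] -> [4, 7, 16, 16, 23, 26]

Final sorted array: [4, 7, 16, 16, 23, 26]

The merge sort proceeds by recursively splitting the array and merging sorted halves.
After all merges, the sorted array is [4, 7, 16, 16, 23, 26].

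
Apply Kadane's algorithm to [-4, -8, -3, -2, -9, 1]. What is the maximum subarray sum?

Using Kadane's algorithm on [-4, -8, -3, -2, -9, 1]:

Scanning through the array:
Position 1 (value -8): max_ending_here = -8, max_so_far = -4
Position 2 (value -3): max_ending_here = -3, max_so_far = -3
Position 3 (value -2): max_ending_here = -2, max_so_far = -2
Position 4 (value -9): max_ending_here = -9, max_so_far = -2
Position 5 (value 1): max_ending_here = 1, max_so_far = 1

Maximum subarray: [1]
Maximum sum: 1

The maximum subarray is [1] with sum 1. This subarray runs from index 5 to index 5.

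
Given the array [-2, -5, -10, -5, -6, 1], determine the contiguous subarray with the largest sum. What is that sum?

Using Kadane's algorithm on [-2, -5, -10, -5, -6, 1]:

Scanning through the array:
Position 1 (value -5): max_ending_here = -5, max_so_far = -2
Position 2 (value -10): max_ending_here = -10, max_so_far = -2
Position 3 (value -5): max_ending_here = -5, max_so_far = -2
Position 4 (value -6): max_ending_here = -6, max_so_far = -2
Position 5 (value 1): max_ending_here = 1, max_so_far = 1

Maximum subarray: [1]
Maximum sum: 1

The maximum subarray is [1] with sum 1. This subarray runs from index 5 to index 5.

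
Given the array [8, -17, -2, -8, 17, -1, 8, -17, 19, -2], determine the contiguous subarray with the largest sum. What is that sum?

Using Kadane's algorithm on [8, -17, -2, -8, 17, -1, 8, -17, 19, -2]:

Scanning through the array:
Position 1 (value -17): max_ending_here = -9, max_so_far = 8
Position 2 (value -2): max_ending_here = -2, max_so_far = 8
Position 3 (value -8): max_ending_here = -8, max_so_far = 8
Position 4 (value 17): max_ending_here = 17, max_so_far = 17
Position 5 (value -1): max_ending_here = 16, max_so_far = 17
Position 6 (value 8): max_ending_here = 24, max_so_far = 24
Position 7 (value -17): max_ending_here = 7, max_so_far = 24
Position 8 (value 19): max_ending_here = 26, max_so_far = 26
Position 9 (value -2): max_ending_here = 24, max_so_far = 26

Maximum subarray: [17, -1, 8, -17, 19]
Maximum sum: 26

The maximum subarray is [17, -1, 8, -17, 19] with sum 26. This subarray runs from index 4 to index 8.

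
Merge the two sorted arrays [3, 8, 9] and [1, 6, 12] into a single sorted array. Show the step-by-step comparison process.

Merging process:

Compare 3 vs 1: take 1 from right. Merged: [1]
Compare 3 vs 6: take 3 from left. Merged: [1, 3]
Compare 8 vs 6: take 6 from right. Merged: [1, 3, 6]
Compare 8 vs 12: take 8 from left. Merged: [1, 3, 6, 8]
Compare 9 vs 12: take 9 from left. Merged: [1, 3, 6, 8, 9]
Append remaining from right: [12]. Merged: [1, 3, 6, 8, 9, 12]

Final merged array: [1, 3, 6, 8, 9, 12]
Total comparisons: 5

The merged array is [1, 3, 6, 8, 9, 12], requiring 5 comparisons. The merge step runs in O(n) time where n is the total number of elements.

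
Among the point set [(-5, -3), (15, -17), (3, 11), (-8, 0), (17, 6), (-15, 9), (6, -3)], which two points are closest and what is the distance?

Computing all pairwise distances among 7 points:

d((-5, -3), (15, -17)) = 24.4131
d((-5, -3), (3, 11)) = 16.1245
d((-5, -3), (-8, 0)) = 4.2426 <-- minimum
d((-5, -3), (17, 6)) = 23.7697
d((-5, -3), (-15, 9)) = 15.6205
d((-5, -3), (6, -3)) = 11.0
d((15, -17), (3, 11)) = 30.4631
d((15, -17), (-8, 0)) = 28.6007
d((15, -17), (17, 6)) = 23.0868
d((15, -17), (-15, 9)) = 39.6989
d((15, -17), (6, -3)) = 16.6433
d((3, 11), (-8, 0)) = 15.5563
d((3, 11), (17, 6)) = 14.8661
d((3, 11), (-15, 9)) = 18.1108
d((3, 11), (6, -3)) = 14.3178
d((-8, 0), (17, 6)) = 25.7099
d((-8, 0), (-15, 9)) = 11.4018
d((-8, 0), (6, -3)) = 14.3178
d((17, 6), (-15, 9)) = 32.1403
d((17, 6), (6, -3)) = 14.2127
d((-15, 9), (6, -3)) = 24.1868

Closest pair: (-5, -3) and (-8, 0) with distance 4.2426

The closest pair is (-5, -3) and (-8, 0) with Euclidean distance 4.2426. For 7 points, brute-force pairwise comparison is shown above. For large n, the divide-and-conquer algorithm (sort by x, recurse on halves, check the dividing strip) achieves O(n log n).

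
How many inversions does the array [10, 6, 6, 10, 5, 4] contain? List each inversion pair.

Finding inversions in [10, 6, 6, 10, 5, 4]:

(0, 1): arr[0]=10 > arr[1]=6
(0, 2): arr[0]=10 > arr[2]=6
(0, 4): arr[0]=10 > arr[4]=5
(0, 5): arr[0]=10 > arr[5]=4
(1, 4): arr[1]=6 > arr[4]=5
(1, 5): arr[1]=6 > arr[5]=4
(2, 4): arr[2]=6 > arr[4]=5
(2, 5): arr[2]=6 > arr[5]=4
(3, 4): arr[3]=10 > arr[4]=5
(3, 5): arr[3]=10 > arr[5]=4
(4, 5): arr[4]=5 > arr[5]=4

Total inversions: 11

The array has 11 inversion(s): (0,1), (0,2), (0,4), (0,5), (1,4), (1,5), (2,4), (2,5), (3,4), (3,5), (4,5). Each pair (i,j) satisfies i < j and arr[i] > arr[j].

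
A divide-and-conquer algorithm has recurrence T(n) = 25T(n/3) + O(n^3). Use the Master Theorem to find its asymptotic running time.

Master Theorem for T(n) = 25T(n/3) + O(n^3):

a = 25, b = 3, c = 3
log_b(a) = log_3(25) = 2.9299

Case 3: c = 3 > log_3(25) = 2.9299
T(n) = O(n^3) = O(n^3)

For T(n) = 25T(n/3) + O(n^3): log_3(25) = 2.9299. This is Case 3 of the Master Theorem (c > log_b(a), work dominated by root), giving O(n^3).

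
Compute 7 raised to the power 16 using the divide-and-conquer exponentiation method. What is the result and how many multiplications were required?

Computing 7^16 by squaring (build up from 7^1; each line after the first costs one multiplication):

7^1 = 7
7^2 = (7^1)^2 = 7^2 = 49
7^4 = (7^2)^2 = 49^2 = 2401
7^8 = (7^4)^2 = 2401^2 = 5764801
7^16 = (7^8)^2 = 5764801^2 = 33232930569601

Result: 33232930569601
Multiplications needed: 4 (4 lines after 7^1)

7^16 = 33232930569601. Using exponentiation by squaring, this requires 4 multiplications. The key idea: if the exponent is even, square the half-power; if odd, multiply by the base once.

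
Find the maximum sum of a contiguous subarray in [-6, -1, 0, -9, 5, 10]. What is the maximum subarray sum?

Using Kadane's algorithm on [-6, -1, 0, -9, 5, 10]:

Scanning through the array:
Position 1 (value -1): max_ending_here = -1, max_so_far = -1
Position 2 (value 0): max_ending_here = 0, max_so_far = 0
Position 3 (value -9): max_ending_here = -9, max_so_far = 0
Position 4 (value 5): max_ending_here = 5, max_so_far = 5
Position 5 (value 10): max_ending_here = 15, max_so_far = 15

Maximum subarray: [5, 10]
Maximum sum: 15

The maximum subarray is [5, 10] with sum 15. This subarray runs from index 4 to index 5.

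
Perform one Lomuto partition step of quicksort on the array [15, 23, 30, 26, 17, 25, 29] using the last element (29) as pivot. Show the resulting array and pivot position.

Lomuto partition with pivot = 29:

Initial array: [15, 23, 30, 26, 17, 25, 29]

arr[0]=15 <= 29: swap with position 0, array becomes [15, 23, 30, 26, 17, 25, 29]
arr[1]=23 <= 29: swap with position 1, array becomes [15, 23, 30, 26, 17, 25, 29]
arr[2]=30 > 29: no swap
arr[3]=26 <= 29: swap with position 2, array becomes [15, 23, 26, 30, 17, 25, 29]
arr[4]=17 <= 29: swap with position 3, array becomes [15, 23, 26, 17, 30, 25, 29]
arr[5]=25 <= 29: swap with position 4, array becomes [15, 23, 26, 17, 25, 30, 29]

Place pivot at position 5: [15, 23, 26, 17, 25, 29, 30]
Pivot position: 5

After partitioning with pivot 29, the array becomes [15, 23, 26, 17, 25, 29, 30]. The pivot is placed at index 5. All elements to the left of the pivot are <= 29, and all elements to the right are > 29.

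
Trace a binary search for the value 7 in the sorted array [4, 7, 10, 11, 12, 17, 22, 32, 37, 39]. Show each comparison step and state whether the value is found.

Binary search for 7 in [4, 7, 10, 11, 12, 17, 22, 32, 37, 39]:

lo=0, hi=9, mid=4, arr[mid]=12 -> 12 > 7, search left half
lo=0, hi=3, mid=1, arr[mid]=7 -> Found target at index 1!

Binary search finds 7 at index 1 after 2 comparisons. The search repeatedly halves the search space by comparing with the middle element.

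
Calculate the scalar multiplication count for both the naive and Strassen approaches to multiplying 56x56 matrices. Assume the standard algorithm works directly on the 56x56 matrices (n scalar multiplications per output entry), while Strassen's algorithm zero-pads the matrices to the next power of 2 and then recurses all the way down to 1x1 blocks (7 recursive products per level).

Matrix multiplication for 56x56 matrices:

Strassen's algorithm requires power-of-2 dimensions. Pad 56x56 to 64x64 (next power of 2).

Standard algorithm: 56^3 = 175616 multiplications
Strassen's algorithm: 7^(log2(64)) = 7^6 = 117649 multiplications
Savings: 175616 - 117649 = 57967 multiplications

Standard: 175616 multiplications (56^3). Strassen: 117649 multiplications (7^6, after padding to 64x64). Strassen reduces 8 recursive multiplications to 7 at each level.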